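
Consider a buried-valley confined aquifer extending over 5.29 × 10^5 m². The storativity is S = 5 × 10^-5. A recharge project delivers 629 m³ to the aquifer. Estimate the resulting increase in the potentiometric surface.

Δh = ΔV / (S × A) = 629 m³ / (5 × 10^-5 × 5.29 × 10^5 m²) = 23.78 m

Δh ≈ 23.8 m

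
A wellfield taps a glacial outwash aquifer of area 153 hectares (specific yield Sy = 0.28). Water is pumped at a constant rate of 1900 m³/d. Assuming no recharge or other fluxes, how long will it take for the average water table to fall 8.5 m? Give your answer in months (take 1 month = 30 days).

t ≈ 63.9 months

A = 153 hectares = 1.53 × 10^6 m²
ΔV = Sy × A × Δh = 0.28 × 1.53 × 10^6 × 8.5 = 3.641 × 10^6 m³
t = ΔV / Q = 3.641 × 10^6 m³ / 1900 m³/d = 1917 d
t = 1917 d ≈ 63.88 months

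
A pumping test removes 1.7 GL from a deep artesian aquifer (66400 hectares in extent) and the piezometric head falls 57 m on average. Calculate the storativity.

S ≈ 4.5 × 10^-5

A = 66400 hectares = 6.64 × 10^8 m²
ΔV = 1.7 GL = 1.7 × 10^6 m³
S = ΔV / (A × Δh) = 1.7 × 10^6 m³ / (6.64 × 10^8 m² × 57 m) = 4.492 × 10^-5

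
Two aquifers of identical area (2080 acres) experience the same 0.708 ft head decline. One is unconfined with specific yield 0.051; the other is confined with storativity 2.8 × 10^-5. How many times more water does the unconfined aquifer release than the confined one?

ΔV_u / ΔV_c ≈ 1820

A = 2080 acres = 8.417 × 10^6 m²
Δh = 0.708 ft = 0.2158 m
Unconfined: ΔV_u = Sy × A × Δh = 0.051 × 8.417 × 10^6 × 0.2158 = 92640 m³
Confined: ΔV_c = S × A × Δh = 2.8 × 10^-5 × 8.417 × 10^6 × 0.2158 = 50.86 m³
Ratio = ΔV_u / ΔV_c = Sy / S = 0.051 / 2.8 × 10^-5 = 1821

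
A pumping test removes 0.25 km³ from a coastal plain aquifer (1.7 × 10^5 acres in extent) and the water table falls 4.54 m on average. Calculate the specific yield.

Sy ≈ 0.08

A = 1.7 × 10^5 acres = 6.88 × 10^8 m²
ΔV = 0.25 km³ = 2.5 × 10^8 m³
Sy = ΔV / (A × Δh) = 2.5 × 10^8 m³ / (6.88 × 10^8 m² × 4.54 m) = 0.08004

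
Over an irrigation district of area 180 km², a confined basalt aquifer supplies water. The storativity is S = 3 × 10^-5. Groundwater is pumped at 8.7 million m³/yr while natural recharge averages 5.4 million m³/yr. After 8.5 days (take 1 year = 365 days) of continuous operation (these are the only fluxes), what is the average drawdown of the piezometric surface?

Δh ≈ 14.2 m

A = 180 km² = 1.8 × 10^8 m²
Net abstraction = 8.7 − 5.4 = 3.3 million m³/yr
Q_net = 3.3 million m³/yr = 9041 m³/d
ΔV = Q × t = 9041 m³/d × 8.5 d = 76850 m³
Δh = ΔV / (S × A) = 76850 / (3 × 10^-5 × 1.8 × 10^8) = 14.23 m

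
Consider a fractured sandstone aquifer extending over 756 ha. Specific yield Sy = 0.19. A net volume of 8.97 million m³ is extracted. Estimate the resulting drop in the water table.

Δh ≈ 6.24 m

A = 756 ha = 7.56 × 10^6 m²
ΔV = 8.97 million m³ = 8.97 × 10^6 m³
Δh = ΔV / (Sy × A) = 8.97 × 10^6 m³ / (0.19 × 7.56 × 10^6 m²) = 6.245 m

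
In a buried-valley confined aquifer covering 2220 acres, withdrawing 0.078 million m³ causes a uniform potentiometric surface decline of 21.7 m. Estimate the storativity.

S ≈ 4 × 10^-4

A = 2220 acres = 8.984 × 10^6 m²
ΔV = 0.078 million m³ = 78000 m³
S = ΔV / (A × Δh) = 78000 m³ / (8.984 × 10^6 m² × 21.7 m) = 4.001 × 10^-4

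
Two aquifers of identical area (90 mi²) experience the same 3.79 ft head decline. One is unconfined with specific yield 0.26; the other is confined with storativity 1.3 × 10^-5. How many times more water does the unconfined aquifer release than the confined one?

A = 90 mi² = 2.331 × 10^8 m²
Δh = 3.79 ft = 1.155 m
Unconfined: ΔV_u = Sy × A × Δh = 0.26 × 2.331 × 10^8 × 1.155 = 7.001 × 10^7 m³
Confined: ΔV_c = S × A × Δh = 1.3 × 10^-5 × 2.331 × 10^8 × 1.155 = 3501 m³
Ratio = ΔV_u / ΔV_c = Sy / S = 0.26 / 1.3 × 10^-5 = 20000

ΔV_u / ΔV_c ≈ 20000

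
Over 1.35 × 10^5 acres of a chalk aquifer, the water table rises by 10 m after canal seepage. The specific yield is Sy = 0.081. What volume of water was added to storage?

A = 1.35 × 10^5 acres = 5.463 × 10^8 m²
ΔV = Sy × A × Δh = 0.081 × 5.463 × 10^8 m² × 10 m = 4.425 × 10^8 m³

ΔV ≈ 4.43 × 10^8 m³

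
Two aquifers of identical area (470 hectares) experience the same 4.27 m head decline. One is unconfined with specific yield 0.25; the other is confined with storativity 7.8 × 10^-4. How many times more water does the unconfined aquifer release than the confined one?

ΔV_u / ΔV_c ≈ 321

A = 470 hectares = 4.7 × 10^6 m²
Unconfined: ΔV_u = Sy × A × Δh = 0.25 × 4.7 × 10^6 × 4.27 = 5.017 × 10^6 m³
Confined: ΔV_c = S × A × Δh = 7.8 × 10^-4 × 4.7 × 10^6 × 4.27 = 15650 m³
Ratio = ΔV_u / ΔV_c = Sy / S = 0.25 / 7.8 × 10^-4 = 320.5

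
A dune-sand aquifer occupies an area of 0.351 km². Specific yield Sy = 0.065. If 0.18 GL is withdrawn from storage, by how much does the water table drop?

A = 0.351 km² = 3.51 × 10^5 m²
ΔV = 0.18 GL = 1.8 × 10^5 m³
Δh = ΔV / (Sy × A) = 1.8 × 10^5 m³ / (0.065 × 3.51 × 10^5 m²) = 7.89 m

Δh ≈ 7.89 m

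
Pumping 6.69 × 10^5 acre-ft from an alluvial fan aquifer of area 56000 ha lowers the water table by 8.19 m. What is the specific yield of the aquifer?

Sy ≈ 0.18

A = 56000 ha = 5.6 × 10^8 m²
ΔV = 6.69 × 10^5 acre-ft = 8.252 × 10^8 m³
Sy = ΔV / (A × Δh) = 8.252 × 10^8 m³ / (5.6 × 10^8 m² × 8.19 m) = 0.1799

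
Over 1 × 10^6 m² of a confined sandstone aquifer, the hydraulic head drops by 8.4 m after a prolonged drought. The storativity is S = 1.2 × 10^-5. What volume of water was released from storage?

ΔV ≈ 101 m³

ΔV = S × A × Δh = 1.2 × 10^-5 × 1 × 10^6 m² × 8.4 m = 100.8 m³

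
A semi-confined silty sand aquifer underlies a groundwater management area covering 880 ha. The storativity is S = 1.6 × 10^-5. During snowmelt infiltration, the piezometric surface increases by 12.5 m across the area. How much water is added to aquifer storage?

A = 880 ha = 8.8 × 10^6 m²
ΔV = S × A × Δh = 1.6 × 10^-5 × 8.8 × 10^6 m² × 12.5 m = 1760 m³

ΔV ≈ 1760 m³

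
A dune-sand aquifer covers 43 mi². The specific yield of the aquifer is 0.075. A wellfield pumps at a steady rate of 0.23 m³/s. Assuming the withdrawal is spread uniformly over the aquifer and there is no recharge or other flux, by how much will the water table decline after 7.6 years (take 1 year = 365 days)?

A = 43 mi² = 1.114 × 10^8 m²
Q = 0.23 m³/s = 19870 m³/d
t = 7.6 years = 2774 d
ΔV = Q × t = 19870 m³/d × 2774 d = 5.512 × 10^7 m³
Δh = ΔV / (Sy × A) = 5.512 × 10^7 / (0.075 × 1.114 × 10^8) = 6.6 m

Δh ≈ 6.6 m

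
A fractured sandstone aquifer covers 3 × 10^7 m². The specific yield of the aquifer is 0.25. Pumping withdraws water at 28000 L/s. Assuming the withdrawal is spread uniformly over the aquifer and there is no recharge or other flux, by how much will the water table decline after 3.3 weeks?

Q = 28000 L/s = 2.419 × 10^6 m³/d
t = 3.3 weeks = 23.1 d
ΔV = Q × t = 2.419 × 10^6 m³/d × 23.1 d = 5.588 × 10^7 m³
Δh = ΔV / (Sy × A) = 5.588 × 10^7 / (0.25 × 3 × 10^7) = 7.451 m

Δh ≈ 7.45 m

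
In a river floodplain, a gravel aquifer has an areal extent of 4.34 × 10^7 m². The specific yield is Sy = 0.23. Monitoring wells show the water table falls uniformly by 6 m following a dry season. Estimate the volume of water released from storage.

ΔV = Sy × A × Δh = 0.23 × 4.34 × 10^7 m² × 6 m = 5.989 × 10^7 m³

ΔV ≈ 5.99 × 10^7 m³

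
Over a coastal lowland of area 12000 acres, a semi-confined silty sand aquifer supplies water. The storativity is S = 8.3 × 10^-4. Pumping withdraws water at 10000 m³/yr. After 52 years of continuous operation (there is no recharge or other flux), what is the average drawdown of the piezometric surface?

A = 12000 acres = 4.856 × 10^7 m²
Q = 10000 m³/yr = 27.4 m³/d
t = 52 years = 18980 d
ΔV = Q × t = 27.4 m³/d × 18980 d = 5.2 × 10^5 m³
Δh = ΔV / (S × A) = 5.2 × 10^5 / (8.3 × 10^-4 × 4.856 × 10^7) = 12.9 m

Δh ≈ 12.9 m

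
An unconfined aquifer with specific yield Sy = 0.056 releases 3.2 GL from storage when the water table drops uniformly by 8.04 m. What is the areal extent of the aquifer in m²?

ΔV = 3.2 GL = 3.2 × 10^6 m³
A = ΔV / (Sy × Δh) = 3.2 × 10^6 / (0.056 × 8.04) = 7.107 × 10^6 m²

A ≈ 7.11 × 10^6 m²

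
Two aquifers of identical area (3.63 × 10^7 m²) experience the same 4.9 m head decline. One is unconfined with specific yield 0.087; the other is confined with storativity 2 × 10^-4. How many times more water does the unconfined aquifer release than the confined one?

ΔV_u / ΔV_c ≈ 435

Unconfined: ΔV_u = Sy × A × Δh = 0.087 × 3.63 × 10^7 × 4.9 = 1.547 × 10^7 m³
Confined: ΔV_c = S × A × Δh = 2 × 10^-4 × 3.63 × 10^7 × 4.9 = 35570 m³
Ratio = ΔV_u / ΔV_c = Sy / S = 0.087 / 2 × 10^-4 = 435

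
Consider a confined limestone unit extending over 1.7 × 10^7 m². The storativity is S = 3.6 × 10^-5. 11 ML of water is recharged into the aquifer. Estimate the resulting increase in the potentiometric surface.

ΔV = 11 ML = 11000 m³
Δh = ΔV / (S × A) = 11000 m³ / (3.6 × 10^-5 × 1.7 × 10^7 m²) = 17.97 m

Δh ≈ 18 m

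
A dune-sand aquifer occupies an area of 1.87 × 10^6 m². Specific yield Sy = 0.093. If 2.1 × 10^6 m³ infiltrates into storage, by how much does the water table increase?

Δh ≈ 12.1 m

Δh = ΔV / (Sy × A) = 2.1 × 10^6 m³ / (0.093 × 1.87 × 10^6 m²) = 12.08 m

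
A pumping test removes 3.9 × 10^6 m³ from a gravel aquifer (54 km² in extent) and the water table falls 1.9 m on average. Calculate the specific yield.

A = 54 km² = 5.4 × 10^7 m²
Sy = ΔV / (A × Δh) = 3.9 × 10^6 m³ / (5.4 × 10^7 m² × 1.9 m) = 0.03801

Sy ≈ 0.038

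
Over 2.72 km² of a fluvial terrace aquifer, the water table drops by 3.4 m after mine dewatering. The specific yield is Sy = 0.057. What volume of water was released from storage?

A = 2.72 km² = 2.72 × 10^6 m²
ΔV = Sy × A × Δh = 0.057 × 2.72 × 10^6 m² × 3.4 m = 5.271 × 10^5 m³

ΔV ≈ 5.27 × 10^5 m³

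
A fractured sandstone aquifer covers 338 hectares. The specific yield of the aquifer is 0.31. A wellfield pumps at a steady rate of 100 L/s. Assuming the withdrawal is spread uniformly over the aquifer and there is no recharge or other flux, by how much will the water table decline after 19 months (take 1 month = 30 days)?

A = 338 hectares = 3.38 × 10^6 m²
Q = 100 L/s = 8640 m³/d
t = 19 months = 570 d
ΔV = Q × t = 8640 m³/d × 570 d = 4.925 × 10^6 m³
Δh = ΔV / (Sy × A) = 4.925 × 10^6 / (0.31 × 3.38 × 10^6) = 4.7 m

Δh ≈ 4.7 m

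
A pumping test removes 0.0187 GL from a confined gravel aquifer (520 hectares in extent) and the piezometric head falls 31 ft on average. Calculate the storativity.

S ≈ 3.8 × 10^-4

A = 520 hectares = 5.2 × 10^6 m²
Δh = 31 ft = 9.449 m
ΔV = 0.0187 GL = 18700 m³
S = ΔV / (A × Δh) = 18700 m³ / (5.2 × 10^6 m² × 9.449 m) = 3.806 × 10^-4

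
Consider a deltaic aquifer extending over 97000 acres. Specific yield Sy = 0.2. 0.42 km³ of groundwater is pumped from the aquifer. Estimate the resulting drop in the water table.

Δh ≈ 5.35 m

A = 97000 acres = 3.925 × 10^8 m²
ΔV = 0.42 km³ = 4.2 × 10^8 m³
Δh = ΔV / (Sy × A) = 4.2 × 10^8 m³ / (0.2 × 3.925 × 10^8 m²) = 5.35 m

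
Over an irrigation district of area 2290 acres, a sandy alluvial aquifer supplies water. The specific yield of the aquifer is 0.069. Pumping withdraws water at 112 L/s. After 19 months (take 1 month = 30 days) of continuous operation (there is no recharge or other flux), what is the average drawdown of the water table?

Δh ≈ 8.63 m

A = 2290 acres = 9.267 × 10^6 m²
Q = 112 L/s = 9677 m³/d
t = 19 months = 570 d
ΔV = Q × t = 9677 m³/d × 570 d = 5.516 × 10^6 m³
Δh = ΔV / (Sy × A) = 5.516 × 10^6 / (0.069 × 9.267 × 10^6) = 8.626 m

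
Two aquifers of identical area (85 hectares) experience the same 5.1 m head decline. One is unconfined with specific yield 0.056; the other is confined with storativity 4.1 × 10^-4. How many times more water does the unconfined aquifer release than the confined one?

A = 85 hectares = 8.5 × 10^5 m²
Unconfined: ΔV_u = Sy × A × Δh = 0.056 × 8.5 × 10^5 × 5.1 = 2.428 × 10^5 m³
Confined: ΔV_c = S × A × Δh = 4.1 × 10^-4 × 8.5 × 10^5 × 5.1 = 1777 m³
Ratio = ΔV_u / ΔV_c = Sy / S = 0.056 / 4.1 × 10^-4 = 136.6

ΔV_u / ΔV_c ≈ 137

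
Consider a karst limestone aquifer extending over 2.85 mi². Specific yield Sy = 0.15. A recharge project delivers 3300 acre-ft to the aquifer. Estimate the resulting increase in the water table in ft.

Δh ≈ 12.1 ft

A = 2.85 mi² = 7.381 × 10^6 m²
ΔV = 3300 acre-ft = 4.07 × 10^6 m³
Δh = ΔV / (Sy × A) = 4.07 × 10^6 m³ / (0.15 × 7.381 × 10^6 m²) = 3.676 m
Δh = 3.676 m = 12.06 ft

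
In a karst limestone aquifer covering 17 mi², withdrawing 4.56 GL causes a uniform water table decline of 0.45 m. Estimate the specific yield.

Sy ≈ 0.23

A = 17 mi² = 4.403 × 10^7 m²
ΔV = 4.56 GL = 4.56 × 10^6 m³
Sy = ΔV / (A × Δh) = 4.56 × 10^6 m³ / (4.403 × 10^7 m² × 0.45 m) = 0.2301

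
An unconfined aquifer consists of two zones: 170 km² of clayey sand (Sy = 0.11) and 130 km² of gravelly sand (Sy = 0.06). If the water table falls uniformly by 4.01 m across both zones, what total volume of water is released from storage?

ΔV ≈ 1.06 × 10^8 m³

A₁ = 170 km² = 1.7 × 10^8 m²; A₂ = 130 km² = 1.3 × 10^8 m²
ΔV₁ = 0.11 × 1.7 × 10^8 × 4.01 = 7.499 × 10^7 m³
ΔV₂ = 0.06 × 1.3 × 10^8 × 4.01 = 3.128 × 10^7 m³
ΔV = ΔV₁ + ΔV₂ = 1.063 × 10^8 m³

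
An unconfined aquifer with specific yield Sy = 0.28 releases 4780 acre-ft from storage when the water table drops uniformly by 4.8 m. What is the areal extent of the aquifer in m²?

ΔV = 4780 acre-ft = 5.896 × 10^6 m³
A = ΔV / (Sy × Δh) = 5.896 × 10^6 / (0.28 × 4.8) = 4.387 × 10^6 m²

A ≈ 4.39 × 10^6 m²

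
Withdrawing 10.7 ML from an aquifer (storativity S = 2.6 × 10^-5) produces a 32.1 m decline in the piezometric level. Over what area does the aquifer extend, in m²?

A ≈ 1.28 × 10^7 m²

ΔV = 10.7 ML = 10700 m³
A = ΔV / (S × Δh) = 10700 / (2.6 × 10^-5 × 32.1) = 1.282 × 10^7 m²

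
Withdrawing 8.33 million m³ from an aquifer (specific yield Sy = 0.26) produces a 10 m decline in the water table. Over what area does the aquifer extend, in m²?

A ≈ 3.2 × 10^6 m²

ΔV = 8.33 million m³ = 8.33 × 10^6 m³
A = ΔV / (Sy × Δh) = 8.33 × 10^6 / (0.26 × 10) = 3.204 × 10^6 m²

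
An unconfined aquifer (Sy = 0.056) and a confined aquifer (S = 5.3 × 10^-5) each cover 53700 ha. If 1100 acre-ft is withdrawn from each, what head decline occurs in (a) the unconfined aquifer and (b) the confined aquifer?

Δh_u ≈ 0.0451 m; Δh_c ≈ 47.7 m

A = 53700 ha = 5.37 × 10^8 m²
ΔV = 1100 acre-ft = 1.357 × 10^6 m³
Unconfined: Δh_u = ΔV/(Sy·A) = 1.357 × 10^6/(0.056 × 5.37 × 10^8) = 0.04512 m
Confined: Δh_c = ΔV/(S·A) = 1.357 × 10^6/(5.3 × 10^-5 × 5.37 × 10^8) = 47.67 m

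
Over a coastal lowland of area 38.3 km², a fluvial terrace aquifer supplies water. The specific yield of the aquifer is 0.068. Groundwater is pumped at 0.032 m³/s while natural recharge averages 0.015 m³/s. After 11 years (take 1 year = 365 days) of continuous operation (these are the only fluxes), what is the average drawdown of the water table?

A = 38.3 km² = 3.83 × 10^7 m²
Net abstraction = 0.032 − 0.015 = 0.017 m³/s
Q_net = 0.017 m³/s = 1469 m³/d
t = 11 years = 4015 d
ΔV = Q × t = 1469 m³/d × 4015 d = 5.897 × 10^6 m³
Δh = ΔV / (Sy × A) = 5.897 × 10^6 / (0.068 × 3.83 × 10^7) = 2.264 m

Δh ≈ 2.26 m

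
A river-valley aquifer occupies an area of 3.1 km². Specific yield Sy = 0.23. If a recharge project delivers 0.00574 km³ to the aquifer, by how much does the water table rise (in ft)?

Δh ≈ 26.4 ft

A = 3.1 km² = 3.1 × 10^6 m²
ΔV = 0.00574 km³ = 5.74 × 10^6 m³
Δh = ΔV / (Sy × A) = 5.74 × 10^6 m³ / (0.23 × 3.1 × 10^6 m²) = 8.05 m
Δh = 8.05 m = 26.41 ft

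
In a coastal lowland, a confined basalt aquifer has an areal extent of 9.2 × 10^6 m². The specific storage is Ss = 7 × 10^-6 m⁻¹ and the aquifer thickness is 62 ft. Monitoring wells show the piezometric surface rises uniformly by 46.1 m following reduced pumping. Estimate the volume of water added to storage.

ΔV ≈ 56100 m³

b = 62 ft = 18.9 m
S = Ss × b = 7 × 10^-6 m⁻¹ × 18.9 m = 1.323 × 10^-4
ΔV = S × A × Δh = 1.323 × 10^-4 × 9.2 × 10^6 m² × 46.1 m = 56100 m³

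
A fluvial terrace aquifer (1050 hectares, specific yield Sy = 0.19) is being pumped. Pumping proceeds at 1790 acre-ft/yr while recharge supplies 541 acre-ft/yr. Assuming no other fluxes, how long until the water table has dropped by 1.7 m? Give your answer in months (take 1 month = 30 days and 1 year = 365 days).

t ≈ 26.8 months

A = 1050 hectares = 1.05 × 10^7 m²
ΔV = Sy × A × Δh = 0.19 × 1.05 × 10^7 × 1.7 = 3.392 × 10^6 m³
Net withdrawal = 1790 − 541 = 1249 acre-ft/yr = 4221 m³/d
t = ΔV / Q = 3.392 × 10^6 m³ / 4221 m³/d = 803.5 d
t = 803.5 d ≈ 26.78 months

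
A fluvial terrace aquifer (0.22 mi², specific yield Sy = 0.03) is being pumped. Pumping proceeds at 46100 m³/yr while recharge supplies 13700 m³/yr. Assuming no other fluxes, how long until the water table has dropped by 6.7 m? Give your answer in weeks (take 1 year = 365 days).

t ≈ 184 weeks

A = 0.22 mi² = 5.698 × 10^5 m²
ΔV = Sy × A × Δh = 0.03 × 5.698 × 10^5 × 6.7 = 1.145 × 10^5 m³
Net withdrawal = 46100 − 13700 = 32400 m³/yr = 88.77 m³/d
t = ΔV / Q = 1.145 × 10^5 m³ / 88.77 m³/d = 1290 d
t = 1290 d ≈ 184.3 weeks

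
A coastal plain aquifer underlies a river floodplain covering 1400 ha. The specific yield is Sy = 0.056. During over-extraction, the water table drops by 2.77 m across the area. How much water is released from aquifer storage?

A = 1400 ha = 1.4 × 10^7 m²
ΔV = Sy × A × Δh = 0.056 × 1.4 × 10^7 m² × 2.77 m = 2.172 × 10^6 m³

ΔV ≈ 2.17 × 10^6 m³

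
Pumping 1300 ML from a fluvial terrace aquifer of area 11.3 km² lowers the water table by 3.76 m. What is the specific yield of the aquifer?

Sy ≈ 0.031

A = 11.3 km² = 1.13 × 10^7 m²
ΔV = 1300 ML = 1.3 × 10^6 m³
Sy = ΔV / (A × Δh) = 1.3 × 10^6 m³ / (1.13 × 10^7 m² × 3.76 m) = 0.0306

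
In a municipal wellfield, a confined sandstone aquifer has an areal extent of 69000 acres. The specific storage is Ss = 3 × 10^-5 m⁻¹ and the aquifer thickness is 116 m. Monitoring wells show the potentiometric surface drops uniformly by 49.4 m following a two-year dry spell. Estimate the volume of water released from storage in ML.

S = Ss × b = 3 × 10^-5 m⁻¹ × 116 m = 3.48 × 10^-3
A = 69000 acres = 2.792 × 10^8 m²
ΔV = S × A × Δh = 0.00348 × 2.792 × 10^8 m² × 49.4 m = 4.8 × 10^7 m³
ΔV = 4.8 × 10^7 m³ = 48000 ML

ΔV ≈ 48000 ML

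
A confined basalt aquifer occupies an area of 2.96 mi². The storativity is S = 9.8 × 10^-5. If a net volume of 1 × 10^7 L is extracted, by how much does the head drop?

Δh ≈ 13.3 m

A = 2.96 mi² = 7.666 × 10^6 m²
ΔV = 1 × 10^7 L = 10000 m³
Δh = ΔV / (S × A) = 10000 m³ / (9.8 × 10^-5 × 7.666 × 10^6 m²) = 13.31 m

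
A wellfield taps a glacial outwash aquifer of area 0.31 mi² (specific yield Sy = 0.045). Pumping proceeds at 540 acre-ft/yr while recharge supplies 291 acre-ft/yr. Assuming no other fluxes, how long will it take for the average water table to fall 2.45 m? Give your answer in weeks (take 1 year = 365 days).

A = 0.31 mi² = 8.029 × 10^5 m²
ΔV = Sy × A × Δh = 0.045 × 8.029 × 10^5 × 2.45 = 88520 m³
Net withdrawal = 540 − 291 = 249 acre-ft/yr = 841.5 m³/d
t = ΔV / Q = 88520 m³ / 841.5 m³/d = 105.2 d
t = 105.2 d ≈ 15.03 weeks

t ≈ 15 weeks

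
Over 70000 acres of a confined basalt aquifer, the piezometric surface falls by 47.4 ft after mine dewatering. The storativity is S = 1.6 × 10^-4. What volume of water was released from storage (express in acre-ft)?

ΔV ≈ 531 acre-ft

A = 70000 acres = 2.833 × 10^8 m²
Δh = 47.4 ft = 14.45 m
ΔV = S × A × Δh = 1.6 × 10^-4 × 2.833 × 10^8 m² × 14.45 m = 6.548 × 10^5 m³
ΔV = 6.548 × 10^5 m³ = 530.9 acre-ft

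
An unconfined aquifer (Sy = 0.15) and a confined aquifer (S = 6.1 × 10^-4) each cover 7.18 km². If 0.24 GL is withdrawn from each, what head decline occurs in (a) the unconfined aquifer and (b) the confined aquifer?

A = 7.18 km² = 7.18 × 10^6 m²
ΔV = 0.24 GL = 2.4 × 10^5 m³
Unconfined: Δh_u = ΔV/(Sy·A) = 2.4 × 10^5/(0.15 × 7.18 × 10^6) = 0.2228 m
Confined: Δh_c = ΔV/(S·A) = 2.4 × 10^5/(6.1 × 10^-4 × 7.18 × 10^6) = 54.8 m

Δh_u ≈ 0.223 m; Δh_c ≈ 54.8 m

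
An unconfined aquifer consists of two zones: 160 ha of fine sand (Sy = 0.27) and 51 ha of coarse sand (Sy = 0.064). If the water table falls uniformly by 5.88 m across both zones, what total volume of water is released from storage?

A₁ = 160 ha = 1.6 × 10^6 m²; A₂ = 51 ha = 5.1 × 10^5 m²
ΔV₁ = 0.27 × 1.6 × 10^6 × 5.88 = 2.54 × 10^6 m³
ΔV₂ = 0.064 × 5.1 × 10^5 × 5.88 = 1.919 × 10^5 m³
ΔV = ΔV₁ + ΔV₂ = 2.732 × 10^6 m³

ΔV ≈ 2.73 × 10^6 m³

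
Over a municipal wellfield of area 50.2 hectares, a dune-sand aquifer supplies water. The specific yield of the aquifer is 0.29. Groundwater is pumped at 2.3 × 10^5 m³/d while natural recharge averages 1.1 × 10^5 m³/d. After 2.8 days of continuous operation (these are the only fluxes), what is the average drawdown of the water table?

Δh ≈ 2.31 m

A = 50.2 hectares = 5.02 × 10^5 m²
Net abstraction = 2.3 × 10^5 − 1.1 × 10^5 = 1.2 × 10^5 m³/d
ΔV = Q × t = 1.2 × 10^5 m³/d × 2.8 d = 3.36 × 10^5 m³
Δh = ΔV / (Sy × A) = 3.36 × 10^5 / (0.29 × 5.02 × 10^5) = 2.308 m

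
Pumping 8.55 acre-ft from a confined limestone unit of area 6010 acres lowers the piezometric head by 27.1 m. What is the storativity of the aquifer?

S ≈ 1.6 × 10^-5

A = 6010 acres = 2.432 × 10^7 m²
ΔV = 8.55 acre-ft = 10550 m³
S = ΔV / (A × Δh) = 10550 m³ / (2.432 × 10^7 m² × 27.1 m) = 1.6 × 10^-5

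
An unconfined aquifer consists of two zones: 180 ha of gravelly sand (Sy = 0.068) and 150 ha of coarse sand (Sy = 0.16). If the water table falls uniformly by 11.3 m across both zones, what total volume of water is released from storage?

A₁ = 180 ha = 1.8 × 10^6 m²; A₂ = 150 ha = 1.5 × 10^6 m²
ΔV₁ = 0.068 × 1.8 × 10^6 × 11.3 = 1.383 × 10^6 m³
ΔV₂ = 0.16 × 1.5 × 10^6 × 11.3 = 2.712 × 10^6 m³
ΔV = ΔV₁ + ΔV₂ = 4.095 × 10^6 m³

ΔV ≈ 4.1 × 10^6 m³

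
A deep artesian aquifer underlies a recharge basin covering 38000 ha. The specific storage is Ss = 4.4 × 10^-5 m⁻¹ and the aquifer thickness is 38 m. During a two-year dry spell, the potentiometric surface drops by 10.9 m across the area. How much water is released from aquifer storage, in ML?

S = Ss × b = 4.4 × 10^-5 m⁻¹ × 38 m = 1.672 × 10^-3
A = 38000 ha = 3.8 × 10^8 m²
ΔV = S × A × Δh = 0.001672 × 3.8 × 10^8 m² × 10.9 m = 6.925 × 10^6 m³
ΔV = 6.925 × 10^6 m³ = 6925 ML

ΔV ≈ 6930 ML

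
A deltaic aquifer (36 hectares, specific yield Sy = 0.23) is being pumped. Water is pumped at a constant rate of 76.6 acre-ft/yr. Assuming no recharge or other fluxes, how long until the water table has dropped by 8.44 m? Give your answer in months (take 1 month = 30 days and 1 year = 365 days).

A = 36 hectares = 3.6 × 10^5 m²
ΔV = Sy × A × Δh = 0.23 × 3.6 × 10^5 × 8.44 = 6.988 × 10^5 m³
Q = 76.6 acre-ft/yr = 258.9 m³/d
t = ΔV / Q = 6.988 × 10^5 m³ / 258.9 m³/d = 2700 d
t = 2700 d ≈ 89.99 months

t ≈ 90 months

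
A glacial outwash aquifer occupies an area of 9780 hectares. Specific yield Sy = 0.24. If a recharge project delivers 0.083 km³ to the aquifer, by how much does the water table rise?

Δh ≈ 3.54 m

A = 9780 hectares = 9.78 × 10^7 m²
ΔV = 0.083 km³ = 8.3 × 10^7 m³
Δh = ΔV / (Sy × A) = 8.3 × 10^7 m³ / (0.24 × 9.78 × 10^7 m²) = 3.536 m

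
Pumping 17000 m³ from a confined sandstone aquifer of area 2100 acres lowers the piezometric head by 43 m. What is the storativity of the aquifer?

A = 2100 acres = 8.498 × 10^6 m²
S = ΔV / (A × Δh) = 17000 m³ / (8.498 × 10^6 m² × 43 m) = 4.652 × 10^-5

S ≈ 4.7 × 10^-5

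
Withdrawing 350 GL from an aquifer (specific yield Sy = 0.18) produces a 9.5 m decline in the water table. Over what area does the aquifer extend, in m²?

ΔV = 350 GL = 3.5 × 10^8 m³
A = ΔV / (Sy × Δh) = 3.5 × 10^8 / (0.18 × 9.5) = 2.047 × 10^8 m²

A ≈ 2.05 × 10^8 m²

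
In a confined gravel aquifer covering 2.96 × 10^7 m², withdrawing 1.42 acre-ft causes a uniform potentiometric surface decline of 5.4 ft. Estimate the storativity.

S ≈ 3.6 × 10^-5

Δh = 5.4 ft = 1.646 m
ΔV = 1.42 acre-ft = 1752 m³
S = ΔV / (A × Δh) = 1752 m³ / (2.96 × 10^7 m² × 1.646 m) = 3.595 × 10^-5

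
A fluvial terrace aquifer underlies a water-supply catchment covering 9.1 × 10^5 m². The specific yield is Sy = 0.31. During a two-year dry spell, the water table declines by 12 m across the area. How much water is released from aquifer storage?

ΔV = Sy × A × Δh = 0.31 × 9.1 × 10^5 m² × 12 m = 3.385 × 10^6 m³

ΔV ≈ 3.39 × 10^6 m³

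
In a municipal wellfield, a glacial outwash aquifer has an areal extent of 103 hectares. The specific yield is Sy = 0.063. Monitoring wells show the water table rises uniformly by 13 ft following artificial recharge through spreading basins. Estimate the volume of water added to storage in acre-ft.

ΔV ≈ 208 acre-ft

A = 103 hectares = 1.03 × 10^6 m²
Δh = 13 ft = 3.962 m
ΔV = Sy × A × Δh = 0.063 × 1.03 × 10^6 m² × 3.962 m = 2.571 × 10^5 m³
ΔV = 2.571 × 10^5 m³ = 208.5 acre-ft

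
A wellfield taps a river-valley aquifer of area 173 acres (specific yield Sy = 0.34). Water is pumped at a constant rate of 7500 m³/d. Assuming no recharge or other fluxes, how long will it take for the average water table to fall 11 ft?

t ≈ 106 days

A = 173 acres = 7.001 × 10^5 m²
Δh = 11 ft = 3.353 m
ΔV = Sy × A × Δh = 0.34 × 7.001 × 10^5 × 3.353 = 7.981 × 10^5 m³
t = ΔV / Q = 7.981 × 10^5 m³ / 7500 m³/d = 106.4 d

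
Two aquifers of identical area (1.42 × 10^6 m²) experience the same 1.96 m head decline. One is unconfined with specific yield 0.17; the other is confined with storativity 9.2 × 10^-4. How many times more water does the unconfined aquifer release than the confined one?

Unconfined: ΔV_u = Sy × A × Δh = 0.17 × 1.42 × 10^6 × 1.96 = 4.731 × 10^5 m³
Confined: ΔV_c = S × A × Δh = 9.2 × 10^-4 × 1.42 × 10^6 × 1.96 = 2561 m³
Ratio = ΔV_u / ΔV_c = Sy / S = 0.17 / 9.2 × 10^-4 = 184.8

ΔV_u / ΔV_c ≈ 185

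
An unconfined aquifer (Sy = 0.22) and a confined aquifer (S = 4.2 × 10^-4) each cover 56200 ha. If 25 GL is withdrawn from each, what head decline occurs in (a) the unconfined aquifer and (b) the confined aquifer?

A = 56200 ha = 5.62 × 10^8 m²
ΔV = 25 GL = 2.5 × 10^7 m³
Unconfined: Δh_u = ΔV/(Sy·A) = 2.5 × 10^7/(0.22 × 5.62 × 10^8) = 0.2022 m
Confined: Δh_c = ΔV/(S·A) = 2.5 × 10^7/(4.2 × 10^-4 × 5.62 × 10^8) = 105.9 m

Δh_u ≈ 0.202 m; Δh_c ≈ 106 m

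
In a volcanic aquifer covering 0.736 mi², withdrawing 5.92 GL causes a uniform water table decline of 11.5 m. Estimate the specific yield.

Sy ≈ 0.27

A = 0.736 mi² = 1.906 × 10^6 m²
ΔV = 5.92 GL = 5.92 × 10^6 m³
Sy = ΔV / (A × Δh) = 5.92 × 10^6 m³ / (1.906 × 10^6 m² × 11.5 m) = 0.2701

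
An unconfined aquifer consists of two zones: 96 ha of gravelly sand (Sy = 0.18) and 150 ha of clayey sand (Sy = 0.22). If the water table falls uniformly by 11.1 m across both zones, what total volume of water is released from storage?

ΔV ≈ 5.58 × 10^6 m³

A₁ = 96 ha = 9.6 × 10^5 m²; A₂ = 150 ha = 1.5 × 10^6 m²
ΔV₁ = 0.18 × 9.6 × 10^5 × 11.1 = 1.918 × 10^6 m³
ΔV₂ = 0.22 × 1.5 × 10^6 × 11.1 = 3.663 × 10^6 m³
ΔV = ΔV₁ + ΔV₂ = 5.581 × 10^6 m³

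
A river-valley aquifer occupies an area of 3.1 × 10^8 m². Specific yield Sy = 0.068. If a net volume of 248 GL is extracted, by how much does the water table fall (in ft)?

Δh ≈ 38.6 ft

ΔV = 248 GL = 2.48 × 10^8 m³
Δh = ΔV / (Sy × A) = 2.48 × 10^8 m³ / (0.068 × 3.1 × 10^8 m²) = 11.76 m
Δh = 11.76 m = 38.6 ft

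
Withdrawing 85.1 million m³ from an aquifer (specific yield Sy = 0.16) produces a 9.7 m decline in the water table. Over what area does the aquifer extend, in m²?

A ≈ 5.48 × 10^7 m²

ΔV = 85.1 million m³ = 8.51 × 10^7 m³
A = ΔV / (Sy × Δh) = 8.51 × 10^7 / (0.16 × 9.7) = 5.483 × 10^7 m²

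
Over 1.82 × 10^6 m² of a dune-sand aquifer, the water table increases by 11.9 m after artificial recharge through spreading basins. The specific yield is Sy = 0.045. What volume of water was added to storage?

ΔV ≈ 9.75 × 10^5 m³

ΔV = Sy × A × Δh = 0.045 × 1.82 × 10^6 m² × 11.9 m = 9.746 × 10^5 m³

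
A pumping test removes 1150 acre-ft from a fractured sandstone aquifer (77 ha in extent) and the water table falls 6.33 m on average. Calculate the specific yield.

A = 77 ha = 7.7 × 10^5 m²
ΔV = 1150 acre-ft = 1.419 × 10^6 m³
Sy = ΔV / (A × Δh) = 1.419 × 10^6 m³ / (7.7 × 10^5 m² × 6.33 m) = 0.291

Sy ≈ 0.29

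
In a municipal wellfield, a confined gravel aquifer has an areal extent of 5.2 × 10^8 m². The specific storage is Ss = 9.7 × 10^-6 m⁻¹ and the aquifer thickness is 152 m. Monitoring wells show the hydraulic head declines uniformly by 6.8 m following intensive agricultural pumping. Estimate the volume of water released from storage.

ΔV ≈ 5.21 × 10^6 m³

S = Ss × b = 9.7 × 10^-6 m⁻¹ × 152 m = 1.474 × 10^-3
ΔV = S × A × Δh = 0.001474 × 5.2 × 10^8 m² × 6.8 m = 5.213 × 10^6 m³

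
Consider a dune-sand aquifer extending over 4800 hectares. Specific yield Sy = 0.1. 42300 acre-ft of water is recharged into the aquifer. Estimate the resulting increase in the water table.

Δh ≈ 10.9 m

A = 4800 hectares = 4.8 × 10^7 m²
ΔV = 42300 acre-ft = 5.218 × 10^7 m³
Δh = ΔV / (Sy × A) = 5.218 × 10^7 m³ / (0.1 × 4.8 × 10^7 m²) = 10.87 m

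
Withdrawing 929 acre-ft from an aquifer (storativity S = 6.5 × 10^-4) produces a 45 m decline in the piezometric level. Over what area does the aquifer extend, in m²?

A ≈ 3.92 × 10^7 m²

ΔV = 929 acre-ft = 1.146 × 10^6 m³
A = ΔV / (S × Δh) = 1.146 × 10^6 / (6.5 × 10^-4 × 45) = 3.918 × 10^7 m²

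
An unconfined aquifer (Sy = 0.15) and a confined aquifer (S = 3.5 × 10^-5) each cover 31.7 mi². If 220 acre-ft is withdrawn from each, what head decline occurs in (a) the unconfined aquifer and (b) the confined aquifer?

A = 31.7 mi² = 8.21 × 10^7 m²
ΔV = 220 acre-ft = 2.714 × 10^5 m³
Unconfined: Δh_u = ΔV/(Sy·A) = 2.714 × 10^5/(0.15 × 8.21 × 10^7) = 0.02203 m
Confined: Δh_c = ΔV/(S·A) = 2.714 × 10^5/(3.5 × 10^-5 × 8.21 × 10^7) = 94.43 m

Δh_u ≈ 0.022 m; Δh_c ≈ 94.4 m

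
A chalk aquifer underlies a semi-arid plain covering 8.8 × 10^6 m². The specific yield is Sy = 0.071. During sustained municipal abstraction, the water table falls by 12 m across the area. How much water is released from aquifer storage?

ΔV ≈ 7.5 × 10^6 m³

ΔV = Sy × A × Δh = 0.071 × 8.8 × 10^6 m² × 12 m = 7.498 × 10^6 m³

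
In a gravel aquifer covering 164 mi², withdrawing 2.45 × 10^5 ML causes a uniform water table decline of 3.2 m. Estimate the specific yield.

A = 164 mi² = 4.248 × 10^8 m²
ΔV = 2.45 × 10^5 ML = 2.45 × 10^8 m³
Sy = ΔV / (A × Δh) = 2.45 × 10^8 m³ / (4.248 × 10^8 m² × 3.2 m) = 0.1802

Sy ≈ 0.18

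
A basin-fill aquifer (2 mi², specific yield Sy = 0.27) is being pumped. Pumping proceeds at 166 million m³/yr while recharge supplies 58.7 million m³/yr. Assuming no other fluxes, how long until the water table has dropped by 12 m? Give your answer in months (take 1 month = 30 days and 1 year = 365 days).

A = 2 mi² = 5.18 × 10^6 m²
ΔV = Sy × A × Δh = 0.27 × 5.18 × 10^6 × 12 = 1.678 × 10^7 m³
Net withdrawal = 166 − 58.7 = 107.3 million m³/yr = 2.94 × 10^5 m³/d
t = ΔV / Q = 1.678 × 10^7 m³ / 2.94 × 10^5 m³/d = 57.09 d
t = 57.09 d ≈ 1.903 months

t ≈ 1.9 months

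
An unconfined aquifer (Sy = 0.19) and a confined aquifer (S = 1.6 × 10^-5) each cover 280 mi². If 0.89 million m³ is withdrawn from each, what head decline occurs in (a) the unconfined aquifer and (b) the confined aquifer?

Δh_u ≈ 0.00646 m; Δh_c ≈ 76.7 m

A = 280 mi² = 7.252 × 10^8 m²
ΔV = 0.89 million m³ = 8.9 × 10^5 m³
Unconfined: Δh_u = ΔV/(Sy·A) = 8.9 × 10^5/(0.19 × 7.252 × 10^8) = 0.006459 m
Confined: Δh_c = ΔV/(S·A) = 8.9 × 10^5/(1.6 × 10^-5 × 7.252 × 10^8) = 76.7 m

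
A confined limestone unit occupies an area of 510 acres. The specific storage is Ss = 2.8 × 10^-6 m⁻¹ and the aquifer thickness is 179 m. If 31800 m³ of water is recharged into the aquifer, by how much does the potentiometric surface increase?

Δh ≈ 30.7 m

S = Ss × b = 2.8 × 10^-6 m⁻¹ × 179 m = 5.012 × 10^-4
A = 510 acres = 2.064 × 10^6 m²
Δh = ΔV / (S × A) = 31800 m³ / (5.012 × 10^-4 × 2.064 × 10^6 m²) = 30.74 m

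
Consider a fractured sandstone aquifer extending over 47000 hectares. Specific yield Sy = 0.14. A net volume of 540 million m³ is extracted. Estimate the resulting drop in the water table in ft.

Δh ≈ 26.9 ft

A = 47000 hectares = 4.7 × 10^8 m²
ΔV = 540 million m³ = 5.4 × 10^8 m³
Δh = ΔV / (Sy × A) = 5.4 × 10^8 m³ / (0.14 × 4.7 × 10^8 m²) = 8.207 m
Δh = 8.207 m = 26.92 ft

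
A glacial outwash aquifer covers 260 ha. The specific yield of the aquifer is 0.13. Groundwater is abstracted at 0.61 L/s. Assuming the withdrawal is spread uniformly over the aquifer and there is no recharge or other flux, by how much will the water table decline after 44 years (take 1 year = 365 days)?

Δh ≈ 2.5 m

A = 260 ha = 2.6 × 10^6 m²
Q = 0.61 L/s = 52.7 m³/d
t = 44 years = 16060 d
ΔV = Q × t = 52.7 m³/d × 16060 d = 8.464 × 10^5 m³
Δh = ΔV / (Sy × A) = 8.464 × 10^5 / (0.13 × 2.6 × 10^6) = 2.504 m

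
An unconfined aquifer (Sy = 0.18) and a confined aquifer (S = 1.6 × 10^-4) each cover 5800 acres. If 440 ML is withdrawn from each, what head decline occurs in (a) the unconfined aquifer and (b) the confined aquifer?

A = 5800 acres = 2.347 × 10^7 m²
ΔV = 440 ML = 4.4 × 10^5 m³
Unconfined: Δh_u = ΔV/(Sy·A) = 4.4 × 10^5/(0.18 × 2.347 × 10^7) = 0.1041 m
Confined: Δh_c = ΔV/(S·A) = 4.4 × 10^5/(1.6 × 10^-4 × 2.347 × 10^7) = 117.2 m

Δh_u ≈ 0.104 m; Δh_c ≈ 117 m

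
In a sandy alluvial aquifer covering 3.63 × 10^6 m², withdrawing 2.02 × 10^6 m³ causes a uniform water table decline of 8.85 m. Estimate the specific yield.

Sy ≈ 0.063

Sy = ΔV / (A × Δh) = 2.02 × 10^6 m³ / (3.63 × 10^6 m² × 8.85 m) = 0.06288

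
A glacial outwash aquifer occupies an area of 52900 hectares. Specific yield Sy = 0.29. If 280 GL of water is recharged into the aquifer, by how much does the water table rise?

A = 52900 hectares = 5.29 × 10^8 m²
ΔV = 280 GL = 2.8 × 10^8 m³
Δh = ΔV / (Sy × A) = 2.8 × 10^8 m³ / (0.29 × 5.29 × 10^8 m²) = 1.825 m

Δh ≈ 1.83 m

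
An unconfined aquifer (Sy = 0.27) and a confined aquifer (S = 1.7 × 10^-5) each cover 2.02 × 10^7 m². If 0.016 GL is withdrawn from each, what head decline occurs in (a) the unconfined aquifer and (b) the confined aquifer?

Δh_u ≈ 0.00293 m; Δh_c ≈ 46.6 m

ΔV = 0.016 GL = 16000 m³
Unconfined: Δh_u = ΔV/(Sy·A) = 16000/(0.27 × 2.02 × 10^7) = 0.002934 m
Confined: Δh_c = ΔV/(S·A) = 16000/(1.7 × 10^-5 × 2.02 × 10^7) = 46.59 m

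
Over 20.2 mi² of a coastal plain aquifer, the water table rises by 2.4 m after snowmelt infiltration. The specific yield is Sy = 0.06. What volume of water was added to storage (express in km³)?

A = 20.2 mi² = 5.232 × 10^7 m²
ΔV = Sy × A × Δh = 0.06 × 5.232 × 10^7 m² × 2.4 m = 7.534 × 10^6 m³
ΔV = 7.534 × 10^6 m³ = 0.007534 km³

ΔV ≈ 0.00753 km³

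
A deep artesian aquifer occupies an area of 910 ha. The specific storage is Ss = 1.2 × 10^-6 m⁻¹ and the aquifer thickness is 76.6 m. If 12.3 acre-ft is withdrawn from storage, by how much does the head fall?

S = Ss × b = 1.2 × 10^-6 m⁻¹ × 76.6 m = 9.192 × 10^-5
A = 910 ha = 9.1 × 10^6 m²
ΔV = 12.3 acre-ft = 15170 m³
Δh = ΔV / (S × A) = 15170 m³ / (9.192 × 10^-5 × 9.1 × 10^6 m²) = 18.14 m

Δh ≈ 18.1 m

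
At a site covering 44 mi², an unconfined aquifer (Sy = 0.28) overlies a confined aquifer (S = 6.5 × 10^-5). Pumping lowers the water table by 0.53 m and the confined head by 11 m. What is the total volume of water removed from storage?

A = 44 mi² = 1.14 × 10^8 m²
Unconfined: ΔV_u = Sy × A × Δh_u = 0.28 × 1.14 × 10^8 × 0.53 = 1.691 × 10^7 m³
Confined: ΔV_c = S × A × Δh_c = 6.5 × 10^-5 × 1.14 × 10^8 × 11 = 81480 m³
Total ΔV = 1.691 × 10^7 + 81480 = 1.699 × 10^7 m³

ΔV ≈ 1.7 × 10^7 m³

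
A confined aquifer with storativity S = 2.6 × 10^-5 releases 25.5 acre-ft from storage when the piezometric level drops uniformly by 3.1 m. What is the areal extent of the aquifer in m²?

ΔV = 25.5 acre-ft = 31450 m³
A = ΔV / (S × Δh) = 31450 / (2.6 × 10^-5 × 3.1) = 3.902 × 10^8 m²

A ≈ 3.9 × 10^8 m²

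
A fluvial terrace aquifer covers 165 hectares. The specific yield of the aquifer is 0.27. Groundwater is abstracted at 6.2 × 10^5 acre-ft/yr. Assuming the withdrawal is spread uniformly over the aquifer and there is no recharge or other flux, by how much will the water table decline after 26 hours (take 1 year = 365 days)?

A = 165 hectares = 1.65 × 10^6 m²
Q = 6.2 × 10^5 acre-ft/yr = 2.095 × 10^6 m³/d
t = 26 hours = 1.083 d
ΔV = Q × t = 2.095 × 10^6 m³/d × 1.083 d = 2.27 × 10^6 m³
Δh = ΔV / (Sy × A) = 2.27 × 10^6 / (0.27 × 1.65 × 10^6) = 5.095 m

Δh ≈ 5.1 m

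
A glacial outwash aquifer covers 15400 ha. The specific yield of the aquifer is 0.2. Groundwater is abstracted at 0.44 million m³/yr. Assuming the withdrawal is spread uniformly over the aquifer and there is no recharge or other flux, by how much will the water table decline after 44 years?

A = 15400 ha = 1.54 × 10^8 m²
Q = 0.44 million m³/yr = 1205 m³/d
t = 44 years = 16060 d
ΔV = Q × t = 1205 m³/d × 16060 d = 1.936 × 10^7 m³
Δh = ΔV / (Sy × A) = 1.936 × 10^7 / (0.2 × 1.54 × 10^8) = 0.6286 m

Δh ≈ 0.629 m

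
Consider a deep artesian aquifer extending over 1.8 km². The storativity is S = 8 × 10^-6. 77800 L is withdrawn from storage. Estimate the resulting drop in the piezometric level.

Δh ≈ 5.4 m

A = 1.8 km² = 1.8 × 10^6 m²
ΔV = 77800 L = 77.8 m³
Δh = ΔV / (S × A) = 77.8 m³ / (8 × 10^-6 × 1.8 × 10^6 m²) = 5.403 m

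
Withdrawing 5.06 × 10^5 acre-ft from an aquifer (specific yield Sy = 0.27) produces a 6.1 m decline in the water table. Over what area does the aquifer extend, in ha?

A ≈ 37900 ha

ΔV = 5.06 × 10^5 acre-ft = 6.241 × 10^8 m³
A = ΔV / (Sy × Δh) = 6.241 × 10^8 / (0.27 × 6.1) = 3.79 × 10^8 m²
A = 3.79 × 10^8 m² = 37900 ha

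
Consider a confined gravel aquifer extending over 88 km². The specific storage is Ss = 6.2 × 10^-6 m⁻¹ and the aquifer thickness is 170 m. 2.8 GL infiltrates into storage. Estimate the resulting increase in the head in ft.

S = Ss × b = 6.2 × 10^-6 m⁻¹ × 170 m = 1.054 × 10^-3
A = 88 km² = 8.8 × 10^7 m²
ΔV = 2.8 GL = 2.8 × 10^6 m³
Δh = ΔV / (S × A) = 2.8 × 10^6 m³ / (0.001054 × 8.8 × 10^7 m²) = 30.19 m
Δh = 30.19 m = 99.04 ft

Δh ≈ 99 ft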